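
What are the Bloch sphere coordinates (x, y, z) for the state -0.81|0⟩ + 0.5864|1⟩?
(-0.95, 0, 0.3122)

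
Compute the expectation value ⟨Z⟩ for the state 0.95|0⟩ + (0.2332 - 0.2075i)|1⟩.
0.8051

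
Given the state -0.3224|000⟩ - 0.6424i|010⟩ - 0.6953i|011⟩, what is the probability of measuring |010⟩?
0.4127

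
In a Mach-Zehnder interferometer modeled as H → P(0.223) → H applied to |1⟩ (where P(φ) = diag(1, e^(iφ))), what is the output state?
(0.01238 - 0.1106i)|0⟩ + (0.9876 + 0.1106i)|1⟩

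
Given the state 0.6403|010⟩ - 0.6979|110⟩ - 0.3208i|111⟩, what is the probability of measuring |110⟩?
0.4871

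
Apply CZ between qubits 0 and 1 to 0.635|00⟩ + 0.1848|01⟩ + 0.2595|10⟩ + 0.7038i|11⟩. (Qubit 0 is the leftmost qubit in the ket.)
0.635|00⟩ + 0.1848|01⟩ + 0.2595|10⟩ - 0.7038i|11⟩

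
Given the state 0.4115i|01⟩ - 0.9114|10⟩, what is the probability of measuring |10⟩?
0.8306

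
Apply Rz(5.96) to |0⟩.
(-0.987 - 0.1609i)|0⟩

Rz(5.96) = [[e^(−iθ/2), 0], [0, e^(iθ/2)]] with e^(±iθ/2) = cos(θ/2) ± i·sin(θ/2); θ = 5.96, cos(θ/2) ≈ -0.986972, sin(θ/2) ≈ 0.16089.
With a = amp(|0⟩) = 1 and b = amp(|1⟩) = 0:
new amp(|0⟩) = (-0.986972 - 0.16089i)·a = (-0.987 - 0.1609i)
new amp(|1⟩) = (-0.986972 + 0.16089i)·b = 0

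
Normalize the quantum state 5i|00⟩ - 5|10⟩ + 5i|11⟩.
(1/√3)i|00⟩ - 1/√3|10⟩ + (1/√3)i|11⟩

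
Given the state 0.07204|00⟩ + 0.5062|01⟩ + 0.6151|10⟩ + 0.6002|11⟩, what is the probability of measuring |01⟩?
0.2562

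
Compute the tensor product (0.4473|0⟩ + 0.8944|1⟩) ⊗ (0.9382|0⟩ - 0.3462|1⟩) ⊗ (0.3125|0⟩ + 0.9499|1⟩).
0.1311|000⟩ + 0.3986|001⟩ - 0.04839|010⟩ - 0.1471|011⟩ + 0.2622|100⟩ + 0.7971|101⟩ - 0.09676|110⟩ - 0.2941|111⟩

amp(|b₁b₂…⟩) = product of the factor amplitudes for bits b₁, b₂, …; only kets whose every factor amplitude is nonzero survive.
|000⟩: (0.4473)(0.9382)(0.3125) = 0.1311
|001⟩: (0.4473)(0.9382)(0.9499) = 0.3986
|010⟩: (0.4473)(-0.3462)(0.3125) = -0.04839
|011⟩: (0.4473)(-0.3462)(0.9499) = -0.1471
|100⟩: (0.8944)(0.9382)(0.3125) = 0.2622
|101⟩: (0.8944)(0.9382)(0.9499) = 0.7971
|110⟩: (0.8944)(-0.3462)(0.3125) = -0.09676
|111⟩: (0.8944)(-0.3462)(0.9499) = -0.2941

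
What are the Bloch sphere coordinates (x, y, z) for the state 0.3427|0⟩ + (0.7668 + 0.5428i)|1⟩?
(0.5256, 0.372, -0.7652)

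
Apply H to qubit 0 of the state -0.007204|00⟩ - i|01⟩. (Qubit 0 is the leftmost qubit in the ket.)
-0.005094|00⟩ - (1/√2)i|01⟩ - 0.005094|10⟩ - (1/√2)i|11⟩

H on qubit 0 mixes each pair of kets that differ only in qubit 0: amplitudes (a, b) of (|…0…⟩, |…1…⟩) become ((a + b)/√2, (a − b)/√2). Kets absent from the input have amplitude 0.
(|00⟩, |10⟩): (a, b) = (-0.007204, 0) → (-0.005094, -0.005094)
(|01⟩, |11⟩): (a, b) = (-i, 0) → (-(1/√2)i, -(1/√2)i)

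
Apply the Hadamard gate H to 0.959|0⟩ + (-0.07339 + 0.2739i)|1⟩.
(0.6262 + 0.1937i)|0⟩ + (0.73 - 0.1937i)|1⟩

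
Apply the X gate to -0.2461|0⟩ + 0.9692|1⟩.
0.9692|0⟩ - 0.2461|1⟩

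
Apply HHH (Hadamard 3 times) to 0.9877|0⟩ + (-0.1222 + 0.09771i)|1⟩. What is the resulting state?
(0.612 + 0.06909i)|0⟩ + (0.7848 - 0.06909i)|1⟩

H² = I, so H^3 = H: a single Hadamard. With (a, b) = (0.9877, (-0.1222 + 0.09771i)), H gives ((a + b)/√2, (a − b)/√2) = ((0.612 + 0.06909i), (0.7848 - 0.06909i)).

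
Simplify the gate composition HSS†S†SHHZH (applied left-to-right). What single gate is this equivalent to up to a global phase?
X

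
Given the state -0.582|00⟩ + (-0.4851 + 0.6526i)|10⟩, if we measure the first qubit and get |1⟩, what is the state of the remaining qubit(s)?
(-0.5966 + 0.8026i)|0⟩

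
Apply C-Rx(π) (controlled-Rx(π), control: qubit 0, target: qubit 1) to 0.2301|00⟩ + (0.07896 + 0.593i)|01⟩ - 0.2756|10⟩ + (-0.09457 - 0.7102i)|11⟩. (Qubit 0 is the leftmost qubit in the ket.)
0.2301|00⟩ + (0.07896 + 0.593i)|01⟩ + (-0.7102 + 0.09457i)|10⟩ + 0.2756i|11⟩

C-Rx(π) leaves the control-|0⟩ kets |00⟩, |01⟩ unchanged and applies Rx(π) to qubit 1 on the control-|1⟩ pair (|10⟩, |11⟩).
Rx(π) = [[cos(θ/2), −i·sin(θ/2)], [−i·sin(θ/2), cos(θ/2)]]; θ = π, cos(θ/2) ≈ 0, sin(θ/2) ≈ 1.
With a = amp(|10⟩) = -0.2756 and b = amp(|11⟩) = (-0.09457 - 0.7102i):
new amp(|10⟩) = (-i)·b = (-0.7102 + 0.09457i)
new amp(|11⟩) = (-i)·a = 0.2756i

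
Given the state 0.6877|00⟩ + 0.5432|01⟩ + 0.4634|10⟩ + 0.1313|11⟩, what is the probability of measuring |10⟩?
0.2147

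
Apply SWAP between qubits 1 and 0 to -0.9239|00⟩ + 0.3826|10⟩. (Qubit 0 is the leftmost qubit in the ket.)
-0.9239|00⟩ + 0.3826|01⟩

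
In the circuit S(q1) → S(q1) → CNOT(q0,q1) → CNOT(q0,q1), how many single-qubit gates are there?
2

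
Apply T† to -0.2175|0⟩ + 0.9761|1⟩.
-0.2175|0⟩ + (0.6902 - 0.6902i)|1⟩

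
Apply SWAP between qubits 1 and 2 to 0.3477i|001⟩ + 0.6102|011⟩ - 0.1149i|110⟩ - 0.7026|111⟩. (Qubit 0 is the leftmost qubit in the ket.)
0.3477i|010⟩ + 0.6102|011⟩ - 0.1149i|101⟩ - 0.7026|111⟩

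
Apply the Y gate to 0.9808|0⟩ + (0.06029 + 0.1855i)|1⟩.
(0.1855 - 0.06029i)|0⟩ + 0.9808i|1⟩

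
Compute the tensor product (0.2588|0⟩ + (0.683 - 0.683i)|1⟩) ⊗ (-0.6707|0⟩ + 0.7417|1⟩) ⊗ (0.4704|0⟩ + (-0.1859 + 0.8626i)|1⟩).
-0.08165|000⟩ + (0.03227 - 0.1497i)|001⟩ + 0.09029|010⟩ + (-0.03568 + 0.1656i)|011⟩ + (-0.2155 + 0.2155i)|100⟩ + (-0.31 - 0.4803i)|101⟩ + (0.2383 - 0.2383i)|110⟩ + (0.3428 + 0.5312i)|111⟩

amp(|b₁b₂…⟩) = product of the factor amplitudes for bits b₁, b₂, …; only kets whose every factor amplitude is nonzero survive.
|000⟩: (0.2588)(-0.6707)(0.4704) = -0.08165
|001⟩: (0.2588)(-0.6707)(-0.1859 + 0.8626i) = (0.03227 - 0.1497i)
|010⟩: (0.2588)(0.7417)(0.4704) = 0.09029
|011⟩: (0.2588)(0.7417)(-0.1859 + 0.8626i) = (-0.03568 + 0.1656i)
|100⟩: (0.683 - 0.683i)(-0.6707)(0.4704) = (-0.2155 + 0.2155i)
|101⟩: (0.683 - 0.683i)(-0.6707)(-0.1859 + 0.8626i) = (-0.31 - 0.4803i)
|110⟩: (0.683 - 0.683i)(0.7417)(0.4704) = (0.2383 - 0.2383i)
|111⟩: (0.683 - 0.683i)(0.7417)(-0.1859 + 0.8626i) = (0.3428 + 0.5312i)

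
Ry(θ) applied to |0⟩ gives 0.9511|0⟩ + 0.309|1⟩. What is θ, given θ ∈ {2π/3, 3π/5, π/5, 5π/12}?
π/5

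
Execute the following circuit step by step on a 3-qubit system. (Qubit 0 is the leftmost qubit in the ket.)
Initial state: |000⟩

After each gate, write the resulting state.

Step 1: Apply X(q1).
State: |010⟩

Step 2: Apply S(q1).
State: i|010⟩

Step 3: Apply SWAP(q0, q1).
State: i|100⟩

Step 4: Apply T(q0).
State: (-1/√2 + (1/√2)i)|100⟩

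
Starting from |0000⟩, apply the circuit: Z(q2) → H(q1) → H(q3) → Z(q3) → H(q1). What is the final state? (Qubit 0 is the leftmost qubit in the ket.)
1/√2|0000⟩ - 1/√2|0001⟩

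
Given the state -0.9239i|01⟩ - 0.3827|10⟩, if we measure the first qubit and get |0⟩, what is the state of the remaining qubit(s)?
-i|1⟩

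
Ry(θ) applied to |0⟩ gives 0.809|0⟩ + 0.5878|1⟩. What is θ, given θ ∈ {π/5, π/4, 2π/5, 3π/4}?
2π/5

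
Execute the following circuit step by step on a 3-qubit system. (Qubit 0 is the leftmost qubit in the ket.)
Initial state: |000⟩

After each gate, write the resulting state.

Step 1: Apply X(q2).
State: |001⟩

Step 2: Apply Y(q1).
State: i|011⟩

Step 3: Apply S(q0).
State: i|011⟩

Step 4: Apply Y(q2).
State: |010⟩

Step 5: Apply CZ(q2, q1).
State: |010⟩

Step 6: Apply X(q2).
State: |011⟩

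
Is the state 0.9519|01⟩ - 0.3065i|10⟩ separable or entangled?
Entangled

Writing the state as a|00⟩ + b|01⟩ + c|10⟩ + d|11⟩, it is a product state iff ad − bc = 0.
Here (a, b, c, d) = (0, 0.9519, -0.3065i, 0): ad − bc = (0)(0) − (0.9519)(-0.3065i) = 0.2918i ≠ 0, so the state is entangled.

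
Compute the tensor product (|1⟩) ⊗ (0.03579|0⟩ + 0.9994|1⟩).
0.03579|10⟩ + 0.9994|11⟩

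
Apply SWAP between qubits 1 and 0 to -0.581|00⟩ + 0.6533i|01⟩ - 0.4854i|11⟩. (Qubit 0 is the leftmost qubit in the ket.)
-0.581|00⟩ + 0.6533i|10⟩ - 0.4854i|11⟩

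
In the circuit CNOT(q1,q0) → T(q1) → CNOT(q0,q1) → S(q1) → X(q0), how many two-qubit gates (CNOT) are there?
2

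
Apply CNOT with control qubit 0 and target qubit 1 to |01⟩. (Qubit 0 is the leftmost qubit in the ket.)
|01⟩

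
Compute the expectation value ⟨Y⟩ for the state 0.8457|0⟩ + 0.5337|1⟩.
0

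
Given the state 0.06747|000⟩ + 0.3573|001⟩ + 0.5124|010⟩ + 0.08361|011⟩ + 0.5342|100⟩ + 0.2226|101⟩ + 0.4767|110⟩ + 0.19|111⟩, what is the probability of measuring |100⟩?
0.2854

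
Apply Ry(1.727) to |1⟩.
-0.7601|0⟩ + 0.6498|1⟩

Ry(1.727) = [[cos(θ/2), −sin(θ/2)], [sin(θ/2), cos(θ/2)]]; θ = 1.727, cos(θ/2) ≈ 0.649781, sin(θ/2) ≈ 0.760121.
With a = amp(|0⟩) = 0 and b = amp(|1⟩) = 1:
new amp(|0⟩) = (0.649781)·a + (-0.760121)·b = -0.7601
new amp(|1⟩) = (0.760121)·a + (0.649781)·b = 0.6498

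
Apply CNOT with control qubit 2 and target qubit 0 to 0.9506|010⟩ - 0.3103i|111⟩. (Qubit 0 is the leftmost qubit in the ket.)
0.9506|010⟩ - 0.3103i|011⟩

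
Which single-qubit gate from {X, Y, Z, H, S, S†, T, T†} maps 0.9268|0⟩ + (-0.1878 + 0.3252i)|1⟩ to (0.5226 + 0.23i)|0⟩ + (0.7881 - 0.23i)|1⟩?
H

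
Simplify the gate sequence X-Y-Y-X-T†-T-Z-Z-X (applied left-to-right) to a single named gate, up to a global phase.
X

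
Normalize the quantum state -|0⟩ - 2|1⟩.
-1/√5|0⟩ - 0.8944|1⟩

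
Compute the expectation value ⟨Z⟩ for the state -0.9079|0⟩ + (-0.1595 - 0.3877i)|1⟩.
0.6485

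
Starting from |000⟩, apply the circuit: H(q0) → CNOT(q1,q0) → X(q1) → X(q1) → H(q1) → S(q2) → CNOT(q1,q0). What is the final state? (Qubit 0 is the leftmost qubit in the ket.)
1/2|000⟩ + 1/2|010⟩ + 1/2|100⟩ + 1/2|110⟩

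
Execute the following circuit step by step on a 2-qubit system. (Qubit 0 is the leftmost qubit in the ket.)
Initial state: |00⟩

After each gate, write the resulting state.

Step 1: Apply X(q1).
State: |01⟩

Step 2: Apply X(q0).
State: |11⟩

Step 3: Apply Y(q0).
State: -i|01⟩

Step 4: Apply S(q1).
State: |01⟩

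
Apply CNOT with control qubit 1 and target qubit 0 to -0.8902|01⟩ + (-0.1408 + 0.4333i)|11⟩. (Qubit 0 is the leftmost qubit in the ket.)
(-0.1408 + 0.4333i)|01⟩ - 0.8902|11⟩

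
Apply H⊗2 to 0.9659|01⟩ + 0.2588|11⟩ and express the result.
0.6124|00⟩ - 0.6124|01⟩ + 0.3536|10⟩ - 0.3536|11⟩

H⊗2 gives amp(|y⟩) = (1/2) Σ_x (−1)^(x·y) amp(|x⟩), where x·y is the number of positions in which both x and y have a 1.
|00⟩: (0.9659 + 0.2588)/2 = 0.6124
|01⟩: (-0.9659 - 0.2588)/2 = -0.6124
|10⟩: (0.9659 - 0.2588)/2 = 0.3536
|11⟩: (-0.9659 + 0.2588)/2 = -0.3536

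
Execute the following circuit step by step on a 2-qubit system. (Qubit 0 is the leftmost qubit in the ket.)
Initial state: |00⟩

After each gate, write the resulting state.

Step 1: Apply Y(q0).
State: i|10⟩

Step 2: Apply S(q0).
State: -|10⟩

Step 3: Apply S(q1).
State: -|10⟩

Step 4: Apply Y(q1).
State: -i|11⟩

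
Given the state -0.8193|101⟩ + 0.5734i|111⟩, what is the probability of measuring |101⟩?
0.6713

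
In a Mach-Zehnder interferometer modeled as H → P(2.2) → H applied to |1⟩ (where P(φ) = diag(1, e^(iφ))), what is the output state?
(0.7943 - 0.4042i)|0⟩ + (0.2057 + 0.4042i)|1⟩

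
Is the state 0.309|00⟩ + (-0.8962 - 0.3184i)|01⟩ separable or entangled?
Separable

Writing the state as a|00⟩ + b|01⟩ + c|10⟩ + d|11⟩, it is a product state iff ad − bc = 0.
Here (a, b, c, d) = (0.309, (-0.8962 - 0.3184i), 0, 0): ad − bc = (0.309)(0) − (-0.8962 - 0.3184i)(0) = 0, so the state is separable.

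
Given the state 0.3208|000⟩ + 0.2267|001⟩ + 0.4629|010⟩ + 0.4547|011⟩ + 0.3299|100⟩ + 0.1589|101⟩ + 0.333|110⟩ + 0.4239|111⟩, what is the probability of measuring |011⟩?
0.2068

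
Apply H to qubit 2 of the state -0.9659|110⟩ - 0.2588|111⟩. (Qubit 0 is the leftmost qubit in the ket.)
-0.866|110⟩ - 0.5|111⟩

H on qubit 2 mixes each pair of kets that differ only in qubit 2: amplitudes (a, b) of (|…0…⟩, |…1…⟩) become ((a + b)/√2, (a − b)/√2). Kets absent from the input have amplitude 0.
(|110⟩, |111⟩): (a, b) = (-0.9659, -0.2588) → (-0.866, -0.5)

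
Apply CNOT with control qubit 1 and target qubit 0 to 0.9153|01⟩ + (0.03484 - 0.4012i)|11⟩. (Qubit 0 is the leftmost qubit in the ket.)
(0.03484 - 0.4012i)|01⟩ + 0.9153|11⟩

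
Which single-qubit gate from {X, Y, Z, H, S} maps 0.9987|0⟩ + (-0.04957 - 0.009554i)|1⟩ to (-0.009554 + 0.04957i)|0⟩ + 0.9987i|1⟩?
Y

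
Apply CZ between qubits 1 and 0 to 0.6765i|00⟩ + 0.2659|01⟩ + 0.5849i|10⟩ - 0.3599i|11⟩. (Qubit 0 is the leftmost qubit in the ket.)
0.6765i|00⟩ + 0.2659|01⟩ + 0.5849i|10⟩ + 0.3599i|11⟩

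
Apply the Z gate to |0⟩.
|0⟩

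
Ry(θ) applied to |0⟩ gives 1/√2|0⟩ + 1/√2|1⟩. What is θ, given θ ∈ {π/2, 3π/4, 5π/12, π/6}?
π/2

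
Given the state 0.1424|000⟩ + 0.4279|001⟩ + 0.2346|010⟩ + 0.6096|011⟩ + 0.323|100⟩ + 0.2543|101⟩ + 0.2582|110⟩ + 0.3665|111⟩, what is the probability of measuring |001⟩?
0.1831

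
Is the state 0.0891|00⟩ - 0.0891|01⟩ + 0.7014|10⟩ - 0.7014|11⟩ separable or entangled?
Separable

Writing the state as a|00⟩ + b|01⟩ + c|10⟩ + d|11⟩, it is a product state iff ad − bc = 0.
Here (a, b, c, d) = (0.0891, -0.0891, 0.7014, -0.7014): ad − bc = (0.0891)(-0.7014) − (-0.0891)(0.7014) = 0, so the state is separable.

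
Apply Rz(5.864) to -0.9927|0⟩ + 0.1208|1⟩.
(0.971 + 0.2065i)|0⟩ + (-0.1182 + 0.02513i)|1⟩

Rz(5.864) = [[e^(−iθ/2), 0], [0, e^(iθ/2)]] with e^(±iθ/2) = cos(θ/2) ± i·sin(θ/2); θ = 5.864, cos(θ/2) ≈ -0.978116, sin(θ/2) ≈ 0.208061.
With a = amp(|0⟩) = -0.9927 and b = amp(|1⟩) = 0.1208:
new amp(|0⟩) = (-0.978116 - 0.208061i)·a = (0.971 + 0.2065i)
new amp(|1⟩) = (-0.978116 + 0.208061i)·b = (-0.1182 + 0.02513i)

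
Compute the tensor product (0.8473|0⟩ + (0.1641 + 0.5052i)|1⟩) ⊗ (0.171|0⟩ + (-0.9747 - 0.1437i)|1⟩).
0.1449|00⟩ + (-0.8259 - 0.1218i)|01⟩ + (0.02806 + 0.08639i)|10⟩ + (-0.08735 - 0.516i)|11⟩

amp(|b₁b₂…⟩) = product of the factor amplitudes for bits b₁, b₂, …; only kets whose every factor amplitude is nonzero survive.
|00⟩: (0.8473)(0.171) = 0.1449
|01⟩: (0.8473)(-0.9747 - 0.1437i) = (-0.8259 - 0.1218i)
|10⟩: (0.1641 + 0.5052i)(0.171) = (0.02806 + 0.08639i)
|11⟩: (0.1641 + 0.5052i)(-0.9747 - 0.1437i) = (-0.08735 - 0.516i)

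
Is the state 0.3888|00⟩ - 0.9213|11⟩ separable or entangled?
Entangled

Writing the state as a|00⟩ + b|01⟩ + c|10⟩ + d|11⟩, it is a product state iff ad − bc = 0.
Here (a, b, c, d) = (0.3888, 0, 0, -0.9213): ad − bc = (0.3888)(-0.9213) − (0)(0) = -0.3582 ≠ 0, so the state is entangled.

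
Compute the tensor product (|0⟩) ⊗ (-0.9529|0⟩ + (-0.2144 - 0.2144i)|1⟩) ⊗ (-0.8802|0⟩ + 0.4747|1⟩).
0.8387|000⟩ - 0.4523|001⟩ + (0.1887 + 0.1887i)|010⟩ + (-0.1018 - 0.1018i)|011⟩

amp(|b₁b₂…⟩) = product of the factor amplitudes for bits b₁, b₂, …; only kets whose every factor amplitude is nonzero survive.
|000⟩: (1)(-0.9529)(-0.8802) = 0.8387
|001⟩: (1)(-0.9529)(0.4747) = -0.4523
|010⟩: (1)(-0.2144 - 0.2144i)(-0.8802) = (0.1887 + 0.1887i)
|011⟩: (1)(-0.2144 - 0.2144i)(0.4747) = (-0.1018 - 0.1018i)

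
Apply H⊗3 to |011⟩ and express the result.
1/√8|000⟩ - 1/√8|001⟩ - 1/√8|010⟩ + 1/√8|011⟩ + 1/√8|100⟩ - 1/√8|101⟩ - 1/√8|110⟩ + 1/√8|111⟩

H⊗3 gives amp(|y⟩) = (1/2√2) Σ_x (−1)^(x·y) amp(|x⟩), where x·y is the number of positions in which both x and y have a 1.
|000⟩: (1)/(2√2) = 1/√8
|001⟩: (-1)/(2√2) = -1/√8
|010⟩: (-1)/(2√2) = -1/√8
|011⟩: (1)/(2√2) = 1/√8
|100⟩: (1)/(2√2) = 1/√8
|101⟩: (-1)/(2√2) = -1/√8
|110⟩: (-1)/(2√2) = -1/√8
|111⟩: (1)/(2√2) = 1/√8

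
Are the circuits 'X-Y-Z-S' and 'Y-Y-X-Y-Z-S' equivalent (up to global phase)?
Yes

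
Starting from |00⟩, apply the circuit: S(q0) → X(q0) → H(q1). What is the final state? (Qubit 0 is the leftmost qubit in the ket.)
1/√2|10⟩ + 1/√2|11⟩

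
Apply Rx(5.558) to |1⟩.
-0.3547i|0⟩ - 0.935|1⟩

Rx(5.558) = [[cos(θ/2), −i·sin(θ/2)], [−i·sin(θ/2), cos(θ/2)]]; θ = 5.558, cos(θ/2) ≈ -0.93498, sin(θ/2) ≈ 0.3547.
With a = amp(|0⟩) = 0 and b = amp(|1⟩) = 1:
new amp(|0⟩) = (-0.93498)·a + (-0.3547i)·b = -0.3547i
new amp(|1⟩) = (-0.3547i)·a + (-0.93498)·b = -0.935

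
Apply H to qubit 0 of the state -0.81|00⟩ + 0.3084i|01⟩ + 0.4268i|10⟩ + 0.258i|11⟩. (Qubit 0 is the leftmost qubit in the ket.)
(-0.5728 + 0.3018i)|00⟩ + 0.4005i|01⟩ + (-0.5728 - 0.3018i)|10⟩ + 0.03564i|11⟩

H on qubit 0 mixes each pair of kets that differ only in qubit 0: amplitudes (a, b) of (|…0…⟩, |…1…⟩) become ((a + b)/√2, (a − b)/√2). Kets absent from the input have amplitude 0.
(|00⟩, |10⟩): (a, b) = (-0.81, 0.4268i) → ((-0.5728 + 0.3018i), (-0.5728 - 0.3018i))
(|01⟩, |11⟩): (a, b) = (0.3084i, 0.258i) → (0.4005i, 0.03564i)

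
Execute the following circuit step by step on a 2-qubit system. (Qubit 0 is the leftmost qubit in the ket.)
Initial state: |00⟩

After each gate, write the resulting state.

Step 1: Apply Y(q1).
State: i|01⟩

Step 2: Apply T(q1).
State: (-1/√2 + (1/√2)i)|01⟩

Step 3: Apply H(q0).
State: (-1/2 + (1/2)i)|01⟩ + (-1/2 + (1/2)i)|11⟩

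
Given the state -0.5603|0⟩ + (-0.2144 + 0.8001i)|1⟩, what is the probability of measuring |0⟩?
0.3139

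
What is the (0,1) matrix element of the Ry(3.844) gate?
-0.939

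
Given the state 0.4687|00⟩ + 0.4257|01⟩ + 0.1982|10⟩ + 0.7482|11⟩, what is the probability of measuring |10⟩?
0.03928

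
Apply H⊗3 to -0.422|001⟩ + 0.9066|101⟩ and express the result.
0.1713|000⟩ - 0.1713|001⟩ + 0.1713|010⟩ - 0.1713|011⟩ - 0.4697|100⟩ + 0.4697|101⟩ - 0.4697|110⟩ + 0.4697|111⟩

H⊗3 gives amp(|y⟩) = (1/2√2) Σ_x (−1)^(x·y) amp(|x⟩), where x·y is the number of positions in which both x and y have a 1.
|000⟩: (-0.422 + 0.9066)/(2√2) = 0.1713
|001⟩: (0.422 - 0.9066)/(2√2) = -0.1713
|010⟩: (-0.422 + 0.9066)/(2√2) = 0.1713
|011⟩: (0.422 - 0.9066)/(2√2) = -0.1713
|100⟩: (-0.422 - 0.9066)/(2√2) = -0.4697
|101⟩: (0.422 + 0.9066)/(2√2) = 0.4697
|110⟩: (-0.422 - 0.9066)/(2√2) = -0.4697
|111⟩: (0.422 + 0.9066)/(2√2) = 0.4697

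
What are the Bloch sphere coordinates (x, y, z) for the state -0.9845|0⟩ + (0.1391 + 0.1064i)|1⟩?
(-0.2739, -0.2095, 0.9386)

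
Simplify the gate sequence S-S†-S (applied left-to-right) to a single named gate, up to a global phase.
S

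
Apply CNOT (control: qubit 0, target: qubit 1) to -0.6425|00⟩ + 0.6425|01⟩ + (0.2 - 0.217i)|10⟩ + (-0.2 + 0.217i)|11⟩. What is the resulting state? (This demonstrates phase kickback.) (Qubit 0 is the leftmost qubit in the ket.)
-0.6425|00⟩ + 0.6425|01⟩ + (-0.2 + 0.217i)|10⟩ + (0.2 - 0.217i)|11⟩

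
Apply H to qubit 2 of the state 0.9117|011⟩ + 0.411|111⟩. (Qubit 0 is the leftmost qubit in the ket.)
0.6447|010⟩ - 0.6447|011⟩ + 0.2906|110⟩ - 0.2906|111⟩

H on qubit 2 mixes each pair of kets that differ only in qubit 2: amplitudes (a, b) of (|…0…⟩, |…1…⟩) become ((a + b)/√2, (a − b)/√2). Kets absent from the input have amplitude 0.
(|010⟩, |011⟩): (a, b) = (0, 0.9117) → (0.6447, -0.6447)
(|110⟩, |111⟩): (a, b) = (0, 0.411) → (0.2906, -0.2906)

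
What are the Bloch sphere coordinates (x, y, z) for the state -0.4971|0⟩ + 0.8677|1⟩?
(-0.8627, 0, -0.5058)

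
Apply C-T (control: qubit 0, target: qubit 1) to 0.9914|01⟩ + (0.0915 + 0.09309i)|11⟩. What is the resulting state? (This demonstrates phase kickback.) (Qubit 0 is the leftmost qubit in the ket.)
0.9914|01⟩ + (-0.001124 + 0.1305i)|11⟩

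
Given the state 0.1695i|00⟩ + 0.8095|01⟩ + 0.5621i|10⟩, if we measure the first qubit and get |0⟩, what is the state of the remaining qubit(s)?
0.2049i|0⟩ + 0.9788|1⟩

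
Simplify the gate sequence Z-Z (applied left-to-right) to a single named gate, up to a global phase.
I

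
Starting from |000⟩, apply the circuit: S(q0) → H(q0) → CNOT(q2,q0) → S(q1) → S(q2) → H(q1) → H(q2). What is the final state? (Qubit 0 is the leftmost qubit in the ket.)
1/√8|000⟩ + 1/√8|001⟩ + 1/√8|010⟩ + 1/√8|011⟩ + 1/√8|100⟩ + 1/√8|101⟩ + 1/√8|110⟩ + 1/√8|111⟩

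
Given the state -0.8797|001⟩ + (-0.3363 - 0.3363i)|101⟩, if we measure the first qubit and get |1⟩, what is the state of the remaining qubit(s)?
(-1/√2 - (1/√2)i)|01⟩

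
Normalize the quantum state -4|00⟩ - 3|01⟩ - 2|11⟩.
-0.7428|00⟩ - 0.5571|01⟩ - 0.3714|11⟩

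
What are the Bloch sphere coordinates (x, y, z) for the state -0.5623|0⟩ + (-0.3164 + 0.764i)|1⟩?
(0.3558, -0.8592, -0.3676)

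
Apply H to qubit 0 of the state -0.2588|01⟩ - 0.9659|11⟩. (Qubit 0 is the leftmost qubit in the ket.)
-0.866|01⟩ + 0.5|11⟩

H on qubit 0 mixes each pair of kets that differ only in qubit 0: amplitudes (a, b) of (|…0…⟩, |…1…⟩) become ((a + b)/√2, (a − b)/√2). Kets absent from the input have amplitude 0.
(|01⟩, |11⟩): (a, b) = (-0.2588, -0.9659) → (-0.866, 0.5)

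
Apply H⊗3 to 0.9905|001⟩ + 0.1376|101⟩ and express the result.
0.3988|000⟩ - 0.3988|001⟩ + 0.3988|010⟩ - 0.3988|011⟩ + 0.3015|100⟩ - 0.3015|101⟩ + 0.3015|110⟩ - 0.3015|111⟩

H⊗3 gives amp(|y⟩) = (1/2√2) Σ_x (−1)^(x·y) amp(|x⟩), where x·y is the number of positions in which both x and y have a 1.
|000⟩: (0.9905 + 0.1376)/(2√2) = 0.3988
|001⟩: (-0.9905 - 0.1376)/(2√2) = -0.3988
|010⟩: (0.9905 + 0.1376)/(2√2) = 0.3988
|011⟩: (-0.9905 - 0.1376)/(2√2) = -0.3988
|100⟩: (0.9905 - 0.1376)/(2√2) = 0.3015
|101⟩: (-0.9905 + 0.1376)/(2√2) = -0.3015
|110⟩: (0.9905 - 0.1376)/(2√2) = 0.3015
|111⟩: (-0.9905 + 0.1376)/(2√2) = -0.3015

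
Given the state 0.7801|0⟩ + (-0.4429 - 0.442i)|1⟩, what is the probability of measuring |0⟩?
0.6086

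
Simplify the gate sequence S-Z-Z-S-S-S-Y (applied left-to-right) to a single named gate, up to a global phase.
Y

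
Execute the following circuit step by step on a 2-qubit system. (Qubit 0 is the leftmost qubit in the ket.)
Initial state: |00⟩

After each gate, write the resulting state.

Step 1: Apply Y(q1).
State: i|01⟩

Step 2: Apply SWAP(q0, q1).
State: i|10⟩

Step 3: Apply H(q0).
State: (1/√2)i|00⟩ - (1/√2)i|10⟩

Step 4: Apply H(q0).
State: i|10⟩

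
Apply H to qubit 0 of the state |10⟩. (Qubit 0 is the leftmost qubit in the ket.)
1/√2|00⟩ - 1/√2|10⟩

H on qubit 0 mixes each pair of kets that differ only in qubit 0: amplitudes (a, b) of (|…0…⟩, |…1…⟩) become ((a + b)/√2, (a − b)/√2). Kets absent from the input have amplitude 0.
(|00⟩, |10⟩): (a, b) = (0, 1) → (1/√2, -1/√2)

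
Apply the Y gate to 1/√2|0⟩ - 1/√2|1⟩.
(1/√2)i|0⟩ + (1/√2)i|1⟩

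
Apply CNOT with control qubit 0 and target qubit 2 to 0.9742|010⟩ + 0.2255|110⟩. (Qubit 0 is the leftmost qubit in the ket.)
0.9742|010⟩ + 0.2255|111⟩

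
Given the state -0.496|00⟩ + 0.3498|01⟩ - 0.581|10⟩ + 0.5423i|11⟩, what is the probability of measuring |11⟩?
0.2941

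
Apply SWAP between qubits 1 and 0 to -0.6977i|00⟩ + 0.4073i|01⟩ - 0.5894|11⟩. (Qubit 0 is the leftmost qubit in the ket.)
-0.6977i|00⟩ + 0.4073i|10⟩ - 0.5894|11⟩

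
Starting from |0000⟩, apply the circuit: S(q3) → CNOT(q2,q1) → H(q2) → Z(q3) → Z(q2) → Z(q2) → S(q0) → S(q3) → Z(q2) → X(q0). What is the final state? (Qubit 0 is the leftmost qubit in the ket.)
1/√2|1000⟩ - 1/√2|1010⟩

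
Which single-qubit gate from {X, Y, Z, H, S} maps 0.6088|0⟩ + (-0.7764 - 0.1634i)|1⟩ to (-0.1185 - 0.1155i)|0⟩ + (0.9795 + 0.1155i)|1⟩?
H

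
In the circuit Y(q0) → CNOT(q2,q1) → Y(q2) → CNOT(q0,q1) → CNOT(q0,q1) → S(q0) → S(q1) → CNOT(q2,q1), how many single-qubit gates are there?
4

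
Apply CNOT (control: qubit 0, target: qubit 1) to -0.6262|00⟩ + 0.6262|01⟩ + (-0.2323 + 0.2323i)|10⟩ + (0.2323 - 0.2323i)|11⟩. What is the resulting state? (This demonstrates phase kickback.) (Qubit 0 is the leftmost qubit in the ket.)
-0.6262|00⟩ + 0.6262|01⟩ + (0.2323 - 0.2323i)|10⟩ + (-0.2323 + 0.2323i)|11⟩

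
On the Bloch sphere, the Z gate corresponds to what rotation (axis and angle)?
Rotation by π around the z-axis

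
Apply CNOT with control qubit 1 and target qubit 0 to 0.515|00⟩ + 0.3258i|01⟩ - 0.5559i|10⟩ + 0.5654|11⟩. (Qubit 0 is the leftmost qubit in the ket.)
0.515|00⟩ + 0.5654|01⟩ - 0.5559i|10⟩ + 0.3258i|11⟩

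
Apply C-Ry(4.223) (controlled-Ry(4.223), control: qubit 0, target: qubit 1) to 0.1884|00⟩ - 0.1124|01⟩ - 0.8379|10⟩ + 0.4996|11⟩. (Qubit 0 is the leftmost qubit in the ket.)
0.1884|00⟩ - 0.1124|01⟩ + 0.00297|10⟩ - 0.9755|11⟩

C-Ry(4.223) leaves the control-|0⟩ kets |00⟩, |01⟩ unchanged and applies Ry(4.223) to qubit 1 on the control-|1⟩ pair (|10⟩, |11⟩).
Ry(4.223) = [[cos(θ/2), −sin(θ/2)], [sin(θ/2), cos(θ/2)]]; θ = 4.223, cos(θ/2) ≈ -0.514739, sin(θ/2) ≈ 0.857347.
With a = amp(|10⟩) = -0.8379 and b = amp(|11⟩) = 0.4996:
new amp(|10⟩) = (-0.514739)·a + (-0.857347)·b = 0.00297
new amp(|11⟩) = (0.857347)·a + (-0.514739)·b = -0.9755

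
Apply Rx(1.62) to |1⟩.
-0.7243i|0⟩ + 0.6895|1⟩

Rx(1.62) = [[cos(θ/2), −i·sin(θ/2)], [−i·sin(θ/2), cos(θ/2)]]; θ = 1.62, cos(θ/2) ≈ 0.689498, sin(θ/2) ≈ 0.724287.
With a = amp(|0⟩) = 0 and b = amp(|1⟩) = 1:
new amp(|0⟩) = (0.689498)·a + (-0.724287i)·b = -0.7243i
new amp(|1⟩) = (-0.724287i)·a + (0.689498)·b = 0.6895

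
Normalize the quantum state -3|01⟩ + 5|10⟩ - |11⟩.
-0.5071|01⟩ + 0.8452|10⟩ - 0.169|11⟩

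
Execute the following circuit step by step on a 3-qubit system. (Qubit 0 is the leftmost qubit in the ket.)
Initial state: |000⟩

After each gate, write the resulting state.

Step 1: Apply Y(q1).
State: i|010⟩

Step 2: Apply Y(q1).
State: |000⟩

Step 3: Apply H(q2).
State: 1/√2|000⟩ + 1/√2|001⟩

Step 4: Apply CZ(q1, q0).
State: 1/√2|000⟩ + 1/√2|001⟩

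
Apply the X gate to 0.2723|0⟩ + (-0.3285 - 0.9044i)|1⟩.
(-0.3285 - 0.9044i)|0⟩ + 0.2723|1⟩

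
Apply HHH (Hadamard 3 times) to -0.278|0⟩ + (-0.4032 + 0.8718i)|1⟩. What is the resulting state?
(-0.4817 + 0.6165i)|0⟩ + (0.08853 - 0.6165i)|1⟩

H² = I, so H^3 = H: a single Hadamard. With (a, b) = (-0.278, (-0.4032 + 0.8718i)), H gives ((a + b)/√2, (a − b)/√2) = ((-0.4817 + 0.6165i), (0.08853 - 0.6165i)).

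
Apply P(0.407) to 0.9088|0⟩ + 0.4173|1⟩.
0.9088|0⟩ + (0.3832 + 0.1652i)|1⟩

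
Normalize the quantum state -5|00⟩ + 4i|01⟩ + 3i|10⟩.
-1/√2|00⟩ + 0.5657i|01⟩ + 0.4243i|10⟩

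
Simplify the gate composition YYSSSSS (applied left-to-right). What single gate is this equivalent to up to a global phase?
S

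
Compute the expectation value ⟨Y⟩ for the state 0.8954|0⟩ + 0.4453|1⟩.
0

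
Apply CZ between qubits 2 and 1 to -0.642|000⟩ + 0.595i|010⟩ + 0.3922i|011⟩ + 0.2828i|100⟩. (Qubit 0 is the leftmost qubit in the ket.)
-0.642|000⟩ + 0.595i|010⟩ - 0.3922i|011⟩ + 0.2828i|100⟩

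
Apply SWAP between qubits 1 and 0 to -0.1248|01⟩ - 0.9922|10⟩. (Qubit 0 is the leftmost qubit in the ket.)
-0.9922|01⟩ - 0.1248|10⟩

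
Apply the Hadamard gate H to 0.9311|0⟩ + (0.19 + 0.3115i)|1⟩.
(0.7927 + 0.2203i)|0⟩ + (0.524 - 0.2203i)|1⟩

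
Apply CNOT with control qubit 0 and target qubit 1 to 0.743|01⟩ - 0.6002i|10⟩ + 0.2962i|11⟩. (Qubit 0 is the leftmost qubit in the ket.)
0.743|01⟩ + 0.2962i|10⟩ - 0.6002i|11⟩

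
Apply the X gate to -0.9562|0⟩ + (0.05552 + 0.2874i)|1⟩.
(0.05552 + 0.2874i)|0⟩ - 0.9562|1⟩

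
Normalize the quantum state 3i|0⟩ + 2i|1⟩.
0.8321i|0⟩ + 0.5547i|1⟩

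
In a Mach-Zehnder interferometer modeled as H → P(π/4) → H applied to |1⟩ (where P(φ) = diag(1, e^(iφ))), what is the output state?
(0.1464 - (1/√8)i)|0⟩ + (0.8536 + (1/√8)i)|1⟩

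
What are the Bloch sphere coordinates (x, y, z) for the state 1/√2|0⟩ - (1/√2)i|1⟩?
(0, -1, 0)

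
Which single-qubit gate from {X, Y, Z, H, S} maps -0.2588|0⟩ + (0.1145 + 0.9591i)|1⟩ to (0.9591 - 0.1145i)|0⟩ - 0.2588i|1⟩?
Y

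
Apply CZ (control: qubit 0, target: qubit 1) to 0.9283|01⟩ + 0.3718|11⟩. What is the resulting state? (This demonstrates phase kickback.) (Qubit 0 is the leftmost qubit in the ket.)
0.9283|01⟩ - 0.3718|11⟩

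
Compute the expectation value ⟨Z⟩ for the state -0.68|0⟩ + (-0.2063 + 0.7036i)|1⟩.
-0.07521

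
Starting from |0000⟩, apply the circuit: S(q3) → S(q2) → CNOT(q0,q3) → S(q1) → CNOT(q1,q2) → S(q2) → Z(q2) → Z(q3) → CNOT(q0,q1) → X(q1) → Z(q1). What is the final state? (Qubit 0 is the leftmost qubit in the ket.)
-|0100⟩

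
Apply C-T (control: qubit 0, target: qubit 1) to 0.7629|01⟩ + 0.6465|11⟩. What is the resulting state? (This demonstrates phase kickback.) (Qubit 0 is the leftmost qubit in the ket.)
0.7629|01⟩ + (0.4571 + 0.4571i)|11⟩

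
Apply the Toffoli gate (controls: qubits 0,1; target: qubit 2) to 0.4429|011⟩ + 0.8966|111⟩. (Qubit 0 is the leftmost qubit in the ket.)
0.4429|011⟩ + 0.8966|110⟩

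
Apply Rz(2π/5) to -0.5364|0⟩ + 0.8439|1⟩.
(-0.434 + 0.3153i)|0⟩ + (0.6827 + 0.496i)|1⟩

Rz(2π/5) = [[e^(−iθ/2), 0], [0, e^(iθ/2)]] with e^(±iθ/2) = cos(θ/2) ± i·sin(θ/2); θ = 2π/5, cos(θ/2) ≈ 0.809017, sin(θ/2) ≈ 0.587785.
With a = amp(|0⟩) = -0.5364 and b = amp(|1⟩) = 0.8439:
new amp(|0⟩) = (0.809017 - 0.587785i)·a = (-0.434 + 0.3153i)
new amp(|1⟩) = (0.809017 + 0.587785i)·b = (0.6827 + 0.496i)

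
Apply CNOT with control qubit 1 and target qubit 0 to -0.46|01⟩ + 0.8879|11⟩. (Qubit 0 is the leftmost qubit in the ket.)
0.8879|01⟩ - 0.46|11⟩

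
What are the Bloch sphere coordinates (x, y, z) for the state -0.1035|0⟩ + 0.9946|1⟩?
(-0.2059, 0, -0.9785)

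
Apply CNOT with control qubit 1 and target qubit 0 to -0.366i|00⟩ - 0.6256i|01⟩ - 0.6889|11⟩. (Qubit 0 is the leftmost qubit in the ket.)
-0.366i|00⟩ - 0.6889|01⟩ - 0.6256i|11⟩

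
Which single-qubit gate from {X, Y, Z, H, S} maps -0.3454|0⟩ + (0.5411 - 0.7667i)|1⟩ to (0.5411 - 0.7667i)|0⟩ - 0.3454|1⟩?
X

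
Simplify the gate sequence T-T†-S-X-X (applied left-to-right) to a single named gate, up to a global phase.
S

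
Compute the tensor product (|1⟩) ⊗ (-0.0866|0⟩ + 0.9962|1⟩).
-0.0866|10⟩ + 0.9962|11⟩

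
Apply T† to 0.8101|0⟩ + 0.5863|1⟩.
0.8101|0⟩ + (0.4146 - 0.4146i)|1⟩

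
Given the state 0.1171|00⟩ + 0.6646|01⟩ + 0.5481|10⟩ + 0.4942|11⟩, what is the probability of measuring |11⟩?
0.2442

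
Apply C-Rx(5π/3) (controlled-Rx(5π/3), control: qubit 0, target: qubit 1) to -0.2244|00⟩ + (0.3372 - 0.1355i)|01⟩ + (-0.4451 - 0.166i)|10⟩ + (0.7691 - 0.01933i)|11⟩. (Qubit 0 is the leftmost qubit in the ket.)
-0.2244|00⟩ + (0.3372 - 0.1355i)|01⟩ + (0.3758 - 0.2408i)|10⟩ + (-0.7491 + 0.2393i)|11⟩

C-Rx(5π/3) leaves the control-|0⟩ kets |00⟩, |01⟩ unchanged and applies Rx(5π/3) to qubit 1 on the control-|1⟩ pair (|10⟩, |11⟩).
Rx(5π/3) = [[cos(θ/2), −i·sin(θ/2)], [−i·sin(θ/2), cos(θ/2)]]; θ = 5π/3, cos(θ/2) ≈ -0.866025, sin(θ/2) ≈ 0.5.
With a = amp(|10⟩) = (-0.4451 - 0.166i) and b = amp(|11⟩) = (0.7691 - 0.01933i):
new amp(|10⟩) = (-0.866025)·a + (-0.5i)·b = (0.3758 - 0.2408i)
new amp(|11⟩) = (-0.5i)·a + (-0.866025)·b = (-0.7491 + 0.2393i)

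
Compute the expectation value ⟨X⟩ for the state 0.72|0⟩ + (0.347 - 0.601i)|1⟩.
0.4997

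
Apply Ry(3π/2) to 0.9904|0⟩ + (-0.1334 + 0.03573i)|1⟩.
(-0.606 - 0.02526i)|0⟩ + (0.7946 - 0.02526i)|1⟩

Ry(3π/2) = [[cos(θ/2), −sin(θ/2)], [sin(θ/2), cos(θ/2)]]; θ = 3π/2, cos(θ/2) ≈ -0.707107, sin(θ/2) ≈ 0.707107.
With a = amp(|0⟩) = 0.9904 and b = amp(|1⟩) = (-0.1334 + 0.03573i):
new amp(|0⟩) = (-0.707107)·a + (-0.707107)·b = (-0.606 - 0.02526i)
new amp(|1⟩) = (0.707107)·a + (-0.707107)·b = (0.7946 - 0.02526i)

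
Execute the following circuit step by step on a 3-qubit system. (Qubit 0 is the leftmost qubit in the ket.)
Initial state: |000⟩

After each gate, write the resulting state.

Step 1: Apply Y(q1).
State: i|010⟩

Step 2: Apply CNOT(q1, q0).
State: i|110⟩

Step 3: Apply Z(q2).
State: i|110⟩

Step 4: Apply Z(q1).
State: -i|110⟩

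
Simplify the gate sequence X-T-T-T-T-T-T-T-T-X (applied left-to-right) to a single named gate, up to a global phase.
I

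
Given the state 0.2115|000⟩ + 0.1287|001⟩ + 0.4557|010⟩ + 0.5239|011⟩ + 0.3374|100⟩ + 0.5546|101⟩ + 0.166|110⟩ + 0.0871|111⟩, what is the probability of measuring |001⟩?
0.01656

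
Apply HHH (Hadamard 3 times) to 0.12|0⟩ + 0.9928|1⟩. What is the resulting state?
0.7869|0⟩ - 0.6172|1⟩

H² = I, so H^3 = H: a single Hadamard. With (a, b) = (0.12, 0.9928), H gives ((a + b)/√2, (a − b)/√2) = (0.7869, -0.6172).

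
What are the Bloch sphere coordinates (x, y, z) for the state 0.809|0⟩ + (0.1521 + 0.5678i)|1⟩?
(0.2461, 0.9187, 0.3089)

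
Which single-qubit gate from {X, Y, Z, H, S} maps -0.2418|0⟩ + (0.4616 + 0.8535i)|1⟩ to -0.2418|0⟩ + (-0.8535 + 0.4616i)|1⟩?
S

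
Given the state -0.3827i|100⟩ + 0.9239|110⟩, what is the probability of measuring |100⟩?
0.1465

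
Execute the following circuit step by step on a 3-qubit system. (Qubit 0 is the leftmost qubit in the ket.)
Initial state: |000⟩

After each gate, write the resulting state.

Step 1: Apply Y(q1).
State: i|010⟩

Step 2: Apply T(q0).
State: i|010⟩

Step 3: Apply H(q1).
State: (1/√2)i|000⟩ - (1/√2)i|010⟩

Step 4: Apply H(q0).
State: (1/2)i|000⟩ - (1/2)i|010⟩ + (1/2)i|100⟩ - (1/2)i|110⟩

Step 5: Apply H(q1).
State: (1/√2)i|010⟩ + (1/√2)i|110⟩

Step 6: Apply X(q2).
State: (1/√2)i|011⟩ + (1/√2)i|111⟩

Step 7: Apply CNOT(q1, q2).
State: (1/√2)i|010⟩ + (1/√2)i|110⟩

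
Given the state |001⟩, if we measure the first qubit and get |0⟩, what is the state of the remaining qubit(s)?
|01⟩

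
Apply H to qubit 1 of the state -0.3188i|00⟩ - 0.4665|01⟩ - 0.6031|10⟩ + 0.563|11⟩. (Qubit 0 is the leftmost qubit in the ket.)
(-0.3299 - 0.2254i)|00⟩ + (0.3299 - 0.2254i)|01⟩ - 0.02835|10⟩ - 0.8246|11⟩

H on qubit 1 mixes each pair of kets that differ only in qubit 1: amplitudes (a, b) of (|…0…⟩, |…1…⟩) become ((a + b)/√2, (a − b)/√2). Kets absent from the input have amplitude 0.
(|00⟩, |01⟩): (a, b) = (-0.3188i, -0.4665) → ((-0.3299 - 0.2254i), (0.3299 - 0.2254i))
(|10⟩, |11⟩): (a, b) = (-0.6031, 0.563) → (-0.02835, -0.8246)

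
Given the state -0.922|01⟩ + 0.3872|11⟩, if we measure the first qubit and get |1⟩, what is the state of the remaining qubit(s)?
|1⟩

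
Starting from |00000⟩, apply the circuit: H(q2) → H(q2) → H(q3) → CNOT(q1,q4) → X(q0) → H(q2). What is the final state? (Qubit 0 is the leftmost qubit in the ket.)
1/2|10000⟩ + 1/2|10010⟩ + 1/2|10100⟩ + 1/2|10110⟩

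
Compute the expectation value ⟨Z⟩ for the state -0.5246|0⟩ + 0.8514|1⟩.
-0.4497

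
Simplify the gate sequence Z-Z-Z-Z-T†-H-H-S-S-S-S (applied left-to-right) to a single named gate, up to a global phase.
T†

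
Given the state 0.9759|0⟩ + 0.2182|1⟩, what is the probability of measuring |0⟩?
0.9524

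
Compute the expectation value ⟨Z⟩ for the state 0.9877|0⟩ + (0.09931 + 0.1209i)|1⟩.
0.9511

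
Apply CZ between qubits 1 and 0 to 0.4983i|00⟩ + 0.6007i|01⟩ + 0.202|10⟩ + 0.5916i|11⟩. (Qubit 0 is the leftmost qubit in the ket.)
0.4983i|00⟩ + 0.6007i|01⟩ + 0.202|10⟩ - 0.5916i|11⟩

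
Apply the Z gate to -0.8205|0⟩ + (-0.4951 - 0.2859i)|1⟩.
-0.8205|0⟩ + (0.4951 + 0.2859i)|1⟩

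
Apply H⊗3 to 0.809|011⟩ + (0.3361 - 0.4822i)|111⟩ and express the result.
(0.4049 - 0.1705i)|000⟩ + (-0.4049 + 0.1705i)|001⟩ + (-0.4049 + 0.1705i)|010⟩ + (0.4049 - 0.1705i)|011⟩ + (0.1672 + 0.1705i)|100⟩ + (-0.1672 - 0.1705i)|101⟩ + (-0.1672 - 0.1705i)|110⟩ + (0.1672 + 0.1705i)|111⟩

H⊗3 gives amp(|y⟩) = (1/2√2) Σ_x (−1)^(x·y) amp(|x⟩), where x·y is the number of positions in which both x and y have a 1.
|000⟩: (0.809 + (0.3361 - 0.4822i))/(2√2) = (0.4049 - 0.1705i)
|001⟩: (-0.809 - (0.3361 - 0.4822i))/(2√2) = (-0.4049 + 0.1705i)
|010⟩: (-0.809 - (0.3361 - 0.4822i))/(2√2) = (-0.4049 + 0.1705i)
|011⟩: (0.809 + (0.3361 - 0.4822i))/(2√2) = (0.4049 - 0.1705i)
|100⟩: (0.809 - (0.3361 - 0.4822i))/(2√2) = (0.1672 + 0.1705i)
|101⟩: (-0.809 + (0.3361 - 0.4822i))/(2√2) = (-0.1672 - 0.1705i)
|110⟩: (-0.809 + (0.3361 - 0.4822i))/(2√2) = (-0.1672 - 0.1705i)
|111⟩: (0.809 - (0.3361 - 0.4822i))/(2√2) = (0.1672 + 0.1705i)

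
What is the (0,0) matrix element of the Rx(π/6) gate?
0.9659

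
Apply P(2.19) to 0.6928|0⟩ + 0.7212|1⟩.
0.6928|0⟩ + (-0.4186 + 0.5873i)|1⟩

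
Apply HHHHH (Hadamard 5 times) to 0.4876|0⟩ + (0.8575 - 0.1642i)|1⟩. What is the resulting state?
(0.9511 - 0.1161i)|0⟩ + (-0.2616 + 0.1161i)|1⟩

H² = I, so H^5 = H: a single Hadamard. With (a, b) = (0.4876, (0.8575 - 0.1642i)), H gives ((a + b)/√2, (a − b)/√2) = ((0.9511 - 0.1161i), (-0.2616 + 0.1161i)).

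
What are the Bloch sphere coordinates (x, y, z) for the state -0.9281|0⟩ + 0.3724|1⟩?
(-0.6912, 0, 0.7227)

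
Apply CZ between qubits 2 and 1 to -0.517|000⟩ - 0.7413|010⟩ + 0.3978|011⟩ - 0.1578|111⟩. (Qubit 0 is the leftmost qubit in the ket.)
-0.517|000⟩ - 0.7413|010⟩ - 0.3978|011⟩ + 0.1578|111⟩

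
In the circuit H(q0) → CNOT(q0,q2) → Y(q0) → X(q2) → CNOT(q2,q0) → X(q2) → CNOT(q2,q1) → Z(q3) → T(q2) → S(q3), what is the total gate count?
10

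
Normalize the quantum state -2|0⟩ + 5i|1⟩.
-0.3714|0⟩ + 0.9285i|1⟩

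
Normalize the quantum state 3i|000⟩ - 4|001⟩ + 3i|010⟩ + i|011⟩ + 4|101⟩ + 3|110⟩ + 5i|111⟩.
0.3254i|000⟩ - 0.4339|001⟩ + 0.3254i|010⟩ + 0.1085i|011⟩ + 0.4339|101⟩ + 0.3254|110⟩ + 0.5423i|111⟩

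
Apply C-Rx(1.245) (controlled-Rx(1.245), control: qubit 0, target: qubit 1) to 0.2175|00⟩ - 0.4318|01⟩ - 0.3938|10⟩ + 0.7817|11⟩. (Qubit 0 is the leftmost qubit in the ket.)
0.2175|00⟩ - 0.4318|01⟩ + (-0.3199 - 0.4558i)|10⟩ + (0.6351 + 0.2296i)|11⟩

C-Rx(1.245) leaves the control-|0⟩ kets |00⟩, |01⟩ unchanged and applies Rx(1.245) to qubit 1 on the control-|1⟩ pair (|10⟩, |11⟩).
Rx(1.245) = [[cos(θ/2), −i·sin(θ/2)], [−i·sin(θ/2), cos(θ/2)]]; θ = 1.245, cos(θ/2) ≈ 0.812423, sin(θ/2) ≈ 0.583068.
With a = amp(|10⟩) = -0.3938 and b = amp(|11⟩) = 0.7817:
new amp(|10⟩) = (0.812423)·a + (-0.583068i)·b = (-0.3199 - 0.4558i)
new amp(|11⟩) = (-0.583068i)·a + (0.812423)·b = (0.6351 + 0.2296i)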